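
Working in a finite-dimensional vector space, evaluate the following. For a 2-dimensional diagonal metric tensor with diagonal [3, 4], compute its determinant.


For a diagonal metric, the determinant is the product of diagonal entries.
Diagonal entries: 3, 4
det(g) = 3 * 4 = 12

12


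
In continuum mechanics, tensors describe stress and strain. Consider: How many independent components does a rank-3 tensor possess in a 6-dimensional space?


The number of components of a rank-r tensor in d dimensions is d^r.
Here d = 6 and r = 3.
6^3 = 216

216


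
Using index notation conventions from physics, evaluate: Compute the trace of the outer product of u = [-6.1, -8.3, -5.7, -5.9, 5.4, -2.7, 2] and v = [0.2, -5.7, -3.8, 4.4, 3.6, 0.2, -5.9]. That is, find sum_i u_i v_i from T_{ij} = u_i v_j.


The outer product gives T_{ij} = u_i v_j.
The trace (contraction) is Tr(T) = sum_i T_{ii} = sum_i u_i v_i.
Diagonal entries:
T_{11} = u_1 * v_1 = -6.1 * 0.2 = -1.22
T_{22} = u_2 * v_2 = -8.3 * -5.7 = 47.31
T_{33} = u_3 * v_3 = -5.7 * -3.8 = 21.66
T_{44} = u_4 * v_4 = -5.9 * 4.4 = -25.96
T_{55} = u_5 * v_5 = 5.4 * 3.6 = 19.44
T_{66} = u_6 * v_6 = -2.7 * 0.2 = -0.54
T_{77} = u_7 * v_7 = 2 * -5.9 = -11.8
Tr(T) = -1.22 + 47.31 + 21.66 + -25.96 + 19.44 + -0.54 + -11.8 = 48.89

48.89


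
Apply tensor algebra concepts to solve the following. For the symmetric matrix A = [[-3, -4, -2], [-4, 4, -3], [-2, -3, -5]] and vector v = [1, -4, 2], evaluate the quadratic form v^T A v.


First compute Av:
(Av)_1 = -3*1 + -4*-4 + -2*2 = 9
(Av)_2 = -4*1 + 4*-4 + -3*2 = -26
(Av)_3 = -2*1 + -3*-4 + -5*2 = 0
Av = [9, -26, 0]
Then v^T (Av) = 1*9 + -4*-26 + 2*0
= 9 + 104 + 0 = 113

113


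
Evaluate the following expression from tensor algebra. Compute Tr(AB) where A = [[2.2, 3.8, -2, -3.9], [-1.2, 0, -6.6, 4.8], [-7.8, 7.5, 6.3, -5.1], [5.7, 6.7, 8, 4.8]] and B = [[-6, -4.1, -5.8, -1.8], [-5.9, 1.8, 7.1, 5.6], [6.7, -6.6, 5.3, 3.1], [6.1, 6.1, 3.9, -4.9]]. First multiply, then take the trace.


Tr(AB) = sum_i (AB)_{ii} where (AB)_{ii} = sum_k A_{ik} B_{ki}.
(AB)_{11} = 2.2*-6 + 3.8*-5.9 + -2*6.7 + -3.9*6.1 = -72.81
(AB)_{22} = -1.2*-4.1 + 0*1.8 + -6.6*-6.6 + 4.8*6.1 = 77.76
(AB)_{33} = -7.8*-5.8 + 7.5*7.1 + 6.3*5.3 + -5.1*3.9 = 111.99
(AB)_{44} = 5.7*-1.8 + 6.7*5.6 + 8*3.1 + 4.8*-4.9 = 28.54
Tr(AB) = -72.81 + 77.76 + 111.99 + 28.54 = 145.48

145.48


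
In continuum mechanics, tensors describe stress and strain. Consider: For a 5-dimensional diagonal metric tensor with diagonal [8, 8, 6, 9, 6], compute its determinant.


For a diagonal metric, the determinant is the product of diagonal entries.
Diagonal entries: 8, 8, 6, 9, 6
det(g) = 8 * 8 * 6 * 9 * 6 = 20736

20736


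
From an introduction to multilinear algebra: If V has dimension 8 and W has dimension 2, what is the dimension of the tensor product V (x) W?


The dimension of a tensor product is the product of dimensions.
dim(V) = 8, dim(W) = 2
dim(V (x) W) = 8 * 2 = 16

16


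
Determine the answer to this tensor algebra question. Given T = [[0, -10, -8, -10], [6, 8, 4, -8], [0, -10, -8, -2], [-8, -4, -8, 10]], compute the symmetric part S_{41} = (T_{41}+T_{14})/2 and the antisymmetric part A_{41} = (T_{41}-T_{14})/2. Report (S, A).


T_{41} = -8
T_{14} = -10
S_{41} = (-8 + -10)/2 = -18/2 = -9
A_{41} = (-8 - -10)/2 = 2/2 = 1
Check: S + A = -9 + 1 = -8 = T_{41}.

(-9, 1)


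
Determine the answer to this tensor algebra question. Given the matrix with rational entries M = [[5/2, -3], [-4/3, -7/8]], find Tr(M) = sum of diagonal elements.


The trace is the sum of diagonal entries.
Diagonal: M[1,1] = 5/2, M[2,2] = -7/8
Tr(M) = 5/2 + -7/8
Computing step by step:
After adding M[1,1]: 5/2
After adding M[2,2]: 13/8
Tr(M) = 13/8

13/8


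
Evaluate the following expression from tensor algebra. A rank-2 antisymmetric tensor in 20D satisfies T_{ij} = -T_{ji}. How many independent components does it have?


An antisymmetric rank-2 tensor satisfies A_{ij} = -A_{ji}, so diagonal entries are zero.
The independent components are the upper-triangular entries: C(n, 2) = n(n-1)/2.
n = 20
C(20, 2) = 20 * 19 / 2 = 380 / 2 = 190

190


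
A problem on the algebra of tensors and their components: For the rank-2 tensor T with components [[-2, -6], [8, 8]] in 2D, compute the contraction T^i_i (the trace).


The contraction (trace) of a rank-2 tensor is the sum of its diagonal elements.
Diagonal entries: A[1,1] = -2, A[2,2] = 8
Tr(A) = -2 + 8 = 6

6


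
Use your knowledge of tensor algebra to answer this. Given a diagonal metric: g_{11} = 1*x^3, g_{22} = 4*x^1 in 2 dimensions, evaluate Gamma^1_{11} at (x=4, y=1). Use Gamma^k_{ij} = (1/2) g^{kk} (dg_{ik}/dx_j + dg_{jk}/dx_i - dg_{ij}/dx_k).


For a diagonal metric, Gamma^k_{ij} = (1/2) g^{kk} (dg_{ik}/dx_j + dg_{jk}/dx_i - dg_{ij}/dx_k).
The metric is diagonal, so g_{ab} = 0 for a != b.
At the given point: g_{11} = 64, g_{22} = 16
g^{11} = 1/64
dg_{11}/dx_1 = dg_{11}/dx_1 = 48
dg_{11}/dx_1 = dg_{11}/dx_1 = 48
dg_{11}/dx_1 = dg_{11}/dx_1 = 48
Numerator = 48 + 48 - 48 = 48
Gamma^1_{11} = 48 / (2 * 64) = 3/8

3/8


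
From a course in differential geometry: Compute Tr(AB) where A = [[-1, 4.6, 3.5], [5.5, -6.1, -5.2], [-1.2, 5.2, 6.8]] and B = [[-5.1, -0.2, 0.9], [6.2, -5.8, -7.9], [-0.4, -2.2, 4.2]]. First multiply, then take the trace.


Tr(AB) = sum_i (AB)_{ii} where (AB)_{ii} = sum_k A_{ik} B_{ki}.
(AB)_{11} = -1*-5.1 + 4.6*6.2 + 3.5*-0.4 = 32.22
(AB)_{22} = 5.5*-0.2 + -6.1*-5.8 + -5.2*-2.2 = 45.72
(AB)_{33} = -1.2*0.9 + 5.2*-7.9 + 6.8*4.2 = -13.6
Tr(AB) = 32.22 + 45.72 + -13.6 = 64.34

64.34


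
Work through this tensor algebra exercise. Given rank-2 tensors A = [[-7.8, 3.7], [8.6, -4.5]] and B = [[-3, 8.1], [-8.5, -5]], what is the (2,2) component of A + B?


Tensor addition is component-wise: (A + B)_{ij} = A_{ij} + B_{ij}.
A_{22} = -4.5
B_{22} = -5
(A + B)_{22} = -4.5 + -5 = -9.5

-9.5


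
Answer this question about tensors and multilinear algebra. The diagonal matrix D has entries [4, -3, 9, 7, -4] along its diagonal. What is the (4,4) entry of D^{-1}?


For a diagonal matrix, the inverse has entries (D^{-1})_{ii} = 1/d_{ii}.
The diagonal entries are: d_{11} = 4, d_{22} = -3, d_{33} = 9, d_{44} = 7, d_{55} = -4
We need (D^{-1})_{44} = 1/d_{44} = 1/7 = 1/7

1/7


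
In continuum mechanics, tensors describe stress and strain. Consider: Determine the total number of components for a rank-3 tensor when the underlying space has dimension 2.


The number of components of a rank-r tensor in d dimensions is d^r.
Here d = 2 and r = 3.
2^3 = 8

8


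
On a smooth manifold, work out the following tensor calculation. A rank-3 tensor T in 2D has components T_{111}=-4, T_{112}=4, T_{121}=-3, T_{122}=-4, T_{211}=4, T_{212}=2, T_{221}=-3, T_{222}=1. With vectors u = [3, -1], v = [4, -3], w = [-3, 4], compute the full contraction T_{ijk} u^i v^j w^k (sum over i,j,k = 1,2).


S = sum over i,j,k of T_{ijk} u_i v_j w_k. Expanding all 8 terms:
T_{111}*u_1*v_1*w_1 = -4*3*4*-3 = 144  (running total: 144)
T_{112}*u_1*v_1*w_2 = 4*3*4*4 = 192  (running total: 336)
T_{121}*u_1*v_2*w_1 = -3*3*-3*-3 = -81  (running total: 255)
T_{122}*u_1*v_2*w_2 = -4*3*-3*4 = 144  (running total: 399)
T_{211}*u_2*v_1*w_1 = 4*-1*4*-3 = 48  (running total: 447)
T_{212}*u_2*v_1*w_2 = 2*-1*4*4 = -32  (running total: 415)
T_{221}*u_2*v_2*w_1 = -3*-1*-3*-3 = 27  (running total: 442)
T_{222}*u_2*v_2*w_2 = 1*-1*-3*4 = 12  (running total: 454)
S = 454

454


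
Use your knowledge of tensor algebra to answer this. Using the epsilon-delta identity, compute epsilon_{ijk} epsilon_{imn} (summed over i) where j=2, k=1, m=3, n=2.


Using the identity: epsilon_{ijk} epsilon_{imn} = delta_{jm} delta_{kn} - delta_{jn} delta_{km}.
delta_{23} = 0
delta_{12} = 0
delta_{22} = 1
delta_{13} = 0
Result = 0 * 0 - 1 * 0 = 0 - 0 = 0

0


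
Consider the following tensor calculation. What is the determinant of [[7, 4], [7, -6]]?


For a 2x2 matrix [[a, b], [c, d]], det = a*d - b*c.
a = 7, b = 4, c = 7, d = -6
a*d = 7 * -6 = -42
b*c = 4 * 7 = 28
det = -42 - 28 = -70

-70


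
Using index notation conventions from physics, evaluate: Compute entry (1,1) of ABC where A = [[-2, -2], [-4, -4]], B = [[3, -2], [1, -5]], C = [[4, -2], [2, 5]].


(ABC)_{11} = sum_m (AB)_{1m} C_{m1}. First compute row 1 of AB.
(AB)_{11} = -2*3 + -2*1 = -8
(AB)_{12} = -2*-2 + -2*-5 = 14
Now contract with column 1 of C:
(AB)_{11} * C_{11} = -8 * 4 = -32
(AB)_{12} * C_{21} = 14 * 2 = 28
(ABC)_{11} = -32 + 28 = -4

-4


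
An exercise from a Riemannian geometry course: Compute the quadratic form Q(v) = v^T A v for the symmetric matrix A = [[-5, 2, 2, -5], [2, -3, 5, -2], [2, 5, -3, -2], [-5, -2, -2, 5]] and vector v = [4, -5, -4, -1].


First compute Av:
(Av)_1 = -5*4 + 2*-5 + 2*-4 + -5*-1 = -33
(Av)_2 = 2*4 + -3*-5 + 5*-4 + -2*-1 = 5
(Av)_3 = 2*4 + 5*-5 + -3*-4 + -2*-1 = -3
(Av)_4 = -5*4 + -2*-5 + -2*-4 + 5*-1 = -7
Av = [-33, 5, -3, -7]
Then v^T (Av) = 4*-33 + -5*5 + -4*-3 + -1*-7
= -132 + -25 + 12 + 7 = -138

-138


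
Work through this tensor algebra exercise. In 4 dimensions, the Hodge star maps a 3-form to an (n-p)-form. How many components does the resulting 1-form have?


The Hodge dual of a p-form on an n-dimensional manifold is an (n-p)-form.
n = 4, p = 3, so dual degree = 4 - 3 = 1
The number of components is C(n, n-p) = C(4, 1) = 4

4


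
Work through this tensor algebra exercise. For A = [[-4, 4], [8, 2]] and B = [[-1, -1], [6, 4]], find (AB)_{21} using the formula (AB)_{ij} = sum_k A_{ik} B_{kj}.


(AB)_{ij} = sum_k A_{ik} B_{kj}.
For i=2, j=1:
A_{21} * B_{11} = 8 * -1 = -8
A_{22} * B_{21} = 2 * 6 = 12
Sum = -8 + 12 = 4

4


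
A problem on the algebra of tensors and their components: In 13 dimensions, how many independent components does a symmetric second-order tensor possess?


A symmetric rank-2 tensor in d dimensions has d(d+1)/2 independent components.
d = 13
d(d+1)/2 = 13 * 14 / 2 = 182 / 2 = 91

91


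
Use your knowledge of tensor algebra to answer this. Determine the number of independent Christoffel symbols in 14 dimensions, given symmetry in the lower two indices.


Christoffel symbols Gamma^k_{ij} are symmetric in i,j, so there are d * d(d+1)/2 independent symbols.
d = 14
d(d+1)/2 = 14 * 15 / 2 = 105
Total = 14 * 105 = 1470

1470


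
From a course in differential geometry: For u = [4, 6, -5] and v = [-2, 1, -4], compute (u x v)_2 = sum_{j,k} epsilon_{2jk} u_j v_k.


(u x v)_2 = sum_{j,k} epsilon_{2jk} u_j v_k. Only permutations of (1,2,3) contribute; the two non-zero terms are:
eps_{213} u_1 v_3 = -1 * 4 * -4 = 16
eps_{231} u_3 v_1 = 1 * -5 * -2 = 10
(u x v)_2 = 26

26


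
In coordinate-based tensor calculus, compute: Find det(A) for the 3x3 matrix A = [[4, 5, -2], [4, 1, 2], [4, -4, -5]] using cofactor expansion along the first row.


Expanding along the first row, det(A) = a11*M_11 - a12*M_12 + a13*M_13, where M_1j is the (1,j) minor.
Minor M_11 = 1*-5 - 2*-4 = 3
Minor M_12 = 4*-5 - 2*4 = -28
Minor M_13 = 4*-4 - 1*4 = -20
det = 4*(3) - 5*(-28) + -2*(-20)
    = 12 - -140 + 40
    = 192

192


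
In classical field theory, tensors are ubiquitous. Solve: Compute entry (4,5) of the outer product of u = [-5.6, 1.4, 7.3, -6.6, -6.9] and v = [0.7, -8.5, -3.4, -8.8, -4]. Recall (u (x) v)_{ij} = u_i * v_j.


The outer product entry T_{ij} = u_i * v_j.
We need i=4, j=5.
u_4 = -6.6, v_5 = -4
T_{4,5} = -6.6 * -4 = 26.4

26.4


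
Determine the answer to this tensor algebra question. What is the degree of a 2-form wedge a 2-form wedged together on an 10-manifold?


The degree of a wedge product is the sum of the degrees of the individual forms.
Degrees: 2, 2
Total degree = 2 + 2 = 4

4


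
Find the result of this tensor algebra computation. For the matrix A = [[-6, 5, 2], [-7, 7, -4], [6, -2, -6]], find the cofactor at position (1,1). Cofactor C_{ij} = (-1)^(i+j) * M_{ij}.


To find cofactor C_{11}, delete row 1 and column 1.
The resulting 2x2 submatrix is: [[7, -4], [-2, -6]]
Minor M_{11} = 7*-6 - -4*-2
  = -42 - 8 = -50
Sign = (-1)^(1+1) = (-1)^2 = 1
Cofactor C_{11} = 1 * -50 = -50

-50


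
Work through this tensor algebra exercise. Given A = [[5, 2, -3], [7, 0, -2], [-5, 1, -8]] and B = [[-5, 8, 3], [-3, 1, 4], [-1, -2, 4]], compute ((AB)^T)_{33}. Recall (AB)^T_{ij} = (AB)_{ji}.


(AB)^T_{ij} = (AB)_{ji} = sum_k A_{jk} B_{ki}.
For i=3, j=3 we need (AB)_{33}:
A_{31} * B_{13} = -5 * 3 = -15
A_{32} * B_{23} = 1 * 4 = 4
A_{33} * B_{33} = -8 * 4 = -32
Sum = -15 + 4 + -32 = -43

-43


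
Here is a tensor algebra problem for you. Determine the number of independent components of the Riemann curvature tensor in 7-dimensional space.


The Riemann tensor in d dimensions has d^2(d^2 - 1)/12 independent components.
d = 7, so d^2 = 49
d^2 - 1 = 48
d^2(d^2 - 1) = 49 * 48 = 2352
Divide by 12: 2352 / 12 = 196

196


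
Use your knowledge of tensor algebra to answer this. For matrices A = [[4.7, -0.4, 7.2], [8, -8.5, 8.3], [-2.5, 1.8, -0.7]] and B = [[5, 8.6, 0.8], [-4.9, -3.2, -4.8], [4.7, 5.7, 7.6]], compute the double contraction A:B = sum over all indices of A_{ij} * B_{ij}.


A:B = sum over all i,j of A_{ij} * B_{ij}.
Row 1: 4.7*5=23.5, -0.4*8.6=-3.44, 7.2*0.8=5.76 => row sum = 25.82
Row 2: 8*-4.9=-39.2, -8.5*-3.2=27.2, 8.3*-4.8=-39.84 => row sum = -51.84
Row 3: -2.5*4.7=-11.75, 1.8*5.7=10.26, -0.7*7.6=-5.32 => row sum = -6.81
Total = 25.82 + -51.84 + -6.81 = -32.83

-32.83


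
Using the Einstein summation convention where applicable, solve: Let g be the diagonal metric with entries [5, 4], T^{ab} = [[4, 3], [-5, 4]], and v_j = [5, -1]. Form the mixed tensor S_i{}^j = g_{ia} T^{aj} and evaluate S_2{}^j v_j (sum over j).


Step 1: lower the first index. For a diagonal metric, g_{ia} T^{aj} = g_{ii} T^{ij} (no sum on i).
g_{22} = 4
S_2{}^1 = 4 * T^{21} = 4 * -5 = -20
S_2{}^2 = 4 * T^{22} = 4 * 4 = 16
Step 2: contract S_2{}^j with v_j.
S_2{}^1 * v_1 = -20 * 5 = -100
S_2{}^2 * v_2 = 16 * -1 = -16
Result = -100 + -16 = -116

-116


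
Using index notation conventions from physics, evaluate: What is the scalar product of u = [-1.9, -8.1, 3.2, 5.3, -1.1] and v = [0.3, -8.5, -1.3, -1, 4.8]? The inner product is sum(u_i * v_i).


The inner product u . v = sum of u_i * v_i.
Term-by-term: -1.9 * 0.3, -8.1 * -8.5, 3.2 * -1.3, 5.3 * -1, -1.1 * 4.8
Products: -0.57, 68.85, -4.16, -5.3, -5.28
Sum = -0.57 + 68.85 + -4.16 + -5.3 + -5.28 = 53.54

53.54


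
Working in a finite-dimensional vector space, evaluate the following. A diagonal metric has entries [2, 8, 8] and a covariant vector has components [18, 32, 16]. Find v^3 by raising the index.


To raise an index with a diagonal metric: v^i = v_i / g_{ii}.
For index 3: v_3 = 16, g_{33} = 8
v^3 = 16 / 8 = 2

2


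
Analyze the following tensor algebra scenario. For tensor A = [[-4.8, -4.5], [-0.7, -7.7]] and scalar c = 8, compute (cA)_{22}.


Scalar multiplication: (cA)_{ij} = c * A_{ij}.
c = 8
A_{22} = -7.7
(cA)_{22} = 8 * -7.7 = -61.6

-61.6


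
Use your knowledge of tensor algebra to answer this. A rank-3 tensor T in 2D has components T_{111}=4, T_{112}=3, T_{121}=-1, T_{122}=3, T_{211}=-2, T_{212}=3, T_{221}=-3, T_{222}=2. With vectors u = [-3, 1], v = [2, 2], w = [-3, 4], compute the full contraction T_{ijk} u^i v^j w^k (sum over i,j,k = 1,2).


S = sum over i,j,k of T_{ijk} u_i v_j w_k. Expanding all 8 terms:
T_{111}*u_1*v_1*w_1 = 4*-3*2*-3 = 72  (running total: 72)
T_{112}*u_1*v_1*w_2 = 3*-3*2*4 = -72  (running total: 0)
T_{121}*u_1*v_2*w_1 = -1*-3*2*-3 = -18  (running total: -18)
T_{122}*u_1*v_2*w_2 = 3*-3*2*4 = -72  (running total: -90)
T_{211}*u_2*v_1*w_1 = -2*1*2*-3 = 12  (running total: -78)
T_{212}*u_2*v_1*w_2 = 3*1*2*4 = 24  (running total: -54)
T_{221}*u_2*v_2*w_1 = -3*1*2*-3 = 18  (running total: -36)
T_{222}*u_2*v_2*w_2 = 2*1*2*4 = 16  (running total: -20)
S = -20

-20


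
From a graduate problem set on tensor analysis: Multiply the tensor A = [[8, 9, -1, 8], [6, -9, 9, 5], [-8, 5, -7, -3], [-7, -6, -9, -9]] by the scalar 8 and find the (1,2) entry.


Scalar multiplication: (cA)_{ij} = c * A_{ij}.
c = 8
A_{12} = 9
(cA)_{12} = 8 * 9 = 72

72


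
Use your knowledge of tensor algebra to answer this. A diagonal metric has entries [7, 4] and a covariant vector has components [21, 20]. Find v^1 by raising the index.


To raise an index with a diagonal metric: v^i = v_i / g_{ii}.
For index 1: v_1 = 21, g_{11} = 7
v^1 = 21 / 7 = 3

3


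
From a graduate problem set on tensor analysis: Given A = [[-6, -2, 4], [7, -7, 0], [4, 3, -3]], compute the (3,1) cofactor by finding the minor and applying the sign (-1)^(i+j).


To find cofactor C_{31}, delete row 3 and column 1.
The resulting 2x2 submatrix is: [[-2, 4], [-7, 0]]
Minor M_{31} = -2*0 - 4*-7
  = 0 - -28 = 28
Sign = (-1)^(3+1) = (-1)^4 = 1
Cofactor C_{31} = 1 * 28 = 28

28


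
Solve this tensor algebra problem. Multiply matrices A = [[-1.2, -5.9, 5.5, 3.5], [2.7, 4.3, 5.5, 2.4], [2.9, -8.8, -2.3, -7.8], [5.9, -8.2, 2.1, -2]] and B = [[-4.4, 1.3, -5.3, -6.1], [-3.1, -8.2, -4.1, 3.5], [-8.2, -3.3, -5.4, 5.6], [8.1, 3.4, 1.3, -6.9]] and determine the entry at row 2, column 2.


(AB)_{ij} = sum_k A_{ik} B_{kj}.
For i=2, j=2:
A_{21} * B_{12} = 2.7 * 1.3 = 3.51
A_{22} * B_{22} = 4.3 * -8.2 = -35.26
A_{23} * B_{32} = 5.5 * -3.3 = -18.15
A_{24} * B_{42} = 2.4 * 3.4 = 8.16
Sum = 3.51 + -35.26 + -18.15 + 8.16 = -41.74

-41.74


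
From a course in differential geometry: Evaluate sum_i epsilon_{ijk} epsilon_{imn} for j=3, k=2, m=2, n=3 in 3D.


Using the identity: epsilon_{ijk} epsilon_{imn} = delta_{jm} delta_{kn} - delta_{jn} delta_{km}.
delta_{32} = 0
delta_{23} = 0
delta_{33} = 1
delta_{22} = 1
Result = 0 * 0 - 1 * 1 = 0 - 1 = -1

-1


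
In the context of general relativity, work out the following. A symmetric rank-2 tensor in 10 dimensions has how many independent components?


A symmetric rank-2 tensor in d dimensions has d(d+1)/2 independent components.
d = 10
d(d+1)/2 = 10 * 11 / 2 = 110 / 2 = 55

55


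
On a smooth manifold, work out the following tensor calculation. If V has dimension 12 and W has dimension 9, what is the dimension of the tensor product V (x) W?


The dimension of a tensor product is the product of dimensions.
dim(V) = 12, dim(W) = 9
dim(V (x) W) = 12 * 9 = 108

108


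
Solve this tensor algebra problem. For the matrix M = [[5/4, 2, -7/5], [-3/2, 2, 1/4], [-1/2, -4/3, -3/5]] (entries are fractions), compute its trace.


The trace is the sum of diagonal entries.
Diagonal: M[1,1] = 5/4, M[2,2] = 2, M[3,3] = -3/5
Tr(M) = 5/4 + 2 + -3/5
Computing step by step:
After adding M[1,1]: 5/4
After adding M[2,2]: 13/4
After adding M[3,3]: 53/20
Tr(M) = 53/20

53/20


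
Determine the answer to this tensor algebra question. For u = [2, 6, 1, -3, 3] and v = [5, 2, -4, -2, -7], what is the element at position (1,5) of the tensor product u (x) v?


The outer product entry T_{ij} = u_i * v_j.
We need i=1, j=5.
u_1 = 2, v_5 = -7
T_{1,5} = 2 * -7 = -14

-14


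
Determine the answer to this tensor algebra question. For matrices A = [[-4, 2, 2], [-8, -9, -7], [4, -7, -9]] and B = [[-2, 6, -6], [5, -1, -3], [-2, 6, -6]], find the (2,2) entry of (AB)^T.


(AB)^T_{ij} = (AB)_{ji} = sum_k A_{jk} B_{ki}.
For i=2, j=2 we need (AB)_{22}:
A_{21} * B_{12} = -8 * 6 = -48
A_{22} * B_{22} = -9 * -1 = 9
A_{23} * B_{32} = -7 * 6 = -42
Sum = -48 + 9 + -42 = -81

-81


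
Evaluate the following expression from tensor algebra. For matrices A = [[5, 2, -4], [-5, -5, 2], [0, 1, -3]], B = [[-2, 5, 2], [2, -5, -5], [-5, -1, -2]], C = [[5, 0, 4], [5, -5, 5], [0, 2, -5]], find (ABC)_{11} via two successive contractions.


(ABC)_{11} = sum_m (AB)_{1m} C_{m1}. First compute row 1 of AB.
(AB)_{11} = 5*-2 + 2*2 + -4*-5 = 14
(AB)_{12} = 5*5 + 2*-5 + -4*-1 = 19
(AB)_{13} = 5*2 + 2*-5 + -4*-2 = 8
Now contract with column 1 of C:
(AB)_{11} * C_{11} = 14 * 5 = 70
(AB)_{12} * C_{21} = 19 * 5 = 95
(AB)_{13} * C_{31} = 8 * 0 = 0
(ABC)_{11} = 70 + 95 + 0 = 165

165


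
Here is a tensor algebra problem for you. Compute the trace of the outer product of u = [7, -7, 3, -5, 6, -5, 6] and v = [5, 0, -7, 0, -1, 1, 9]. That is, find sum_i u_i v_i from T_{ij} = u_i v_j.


The outer product gives T_{ij} = u_i v_j.
The trace (contraction) is Tr(T) = sum_i T_{ii} = sum_i u_i v_i.
Diagonal entries:
T_{11} = u_1 * v_1 = 7 * 5 = 35
T_{22} = u_2 * v_2 = -7 * 0 = 0
T_{33} = u_3 * v_3 = 3 * -7 = -21
T_{44} = u_4 * v_4 = -5 * 0 = 0
T_{55} = u_5 * v_5 = 6 * -1 = -6
T_{66} = u_6 * v_6 = -5 * 1 = -5
T_{77} = u_7 * v_7 = 6 * 9 = 54
Tr(T) = 35 + 0 + -21 + 0 + -6 + -5 + 54 = 57

57


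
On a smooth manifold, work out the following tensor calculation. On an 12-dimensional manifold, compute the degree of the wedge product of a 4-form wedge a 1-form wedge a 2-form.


The degree of a wedge product is the sum of the degrees of the individual forms.
Degrees: 4, 1, 2
Total degree = 4 + 1 + 2 = 7

7


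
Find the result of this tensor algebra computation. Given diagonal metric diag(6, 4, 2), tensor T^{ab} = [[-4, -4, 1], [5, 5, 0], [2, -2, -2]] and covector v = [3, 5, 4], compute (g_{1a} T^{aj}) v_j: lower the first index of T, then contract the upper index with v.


Step 1: lower the first index. For a diagonal metric, g_{ia} T^{aj} = g_{ii} T^{ij} (no sum on i).
g_{11} = 6
S_1{}^1 = 6 * T^{11} = 6 * -4 = -24
S_1{}^2 = 6 * T^{12} = 6 * -4 = -24
S_1{}^3 = 6 * T^{13} = 6 * 1 = 6
Step 2: contract S_1{}^j with v_j.
S_1{}^1 * v_1 = -24 * 3 = -72
S_1{}^2 * v_2 = -24 * 5 = -120
S_1{}^3 * v_3 = 6 * 4 = 24
Result = -72 + -120 + 24 = -168

-168


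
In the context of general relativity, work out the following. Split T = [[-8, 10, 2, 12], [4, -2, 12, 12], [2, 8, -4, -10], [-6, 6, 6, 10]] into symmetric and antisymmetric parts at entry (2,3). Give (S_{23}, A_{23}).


T_{23} = 12
T_{32} = 8
S_{23} = (12 + 8)/2 = 20/2 = 10
A_{23} = (12 - 8)/2 = 4/2 = 2
Check: S + A = 10 + 2 = 12 = T_{23}.

(10, 2)


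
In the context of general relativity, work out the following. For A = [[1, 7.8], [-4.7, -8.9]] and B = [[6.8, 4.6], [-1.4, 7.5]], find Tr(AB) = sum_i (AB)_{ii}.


Tr(AB) = sum_i (AB)_{ii} where (AB)_{ii} = sum_k A_{ik} B_{ki}.
(AB)_{11} = 1*6.8 + 7.8*-1.4 = -4.12
(AB)_{22} = -4.7*4.6 + -8.9*7.5 = -88.37
Tr(AB) = -4.12 + -88.37 = -92.49

-92.49


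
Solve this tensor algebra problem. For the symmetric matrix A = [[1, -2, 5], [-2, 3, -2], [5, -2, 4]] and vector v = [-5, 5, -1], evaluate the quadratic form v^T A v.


First compute Av:
(Av)_1 = 1*-5 + -2*5 + 5*-1 = -20
(Av)_2 = -2*-5 + 3*5 + -2*-1 = 27
(Av)_3 = 5*-5 + -2*5 + 4*-1 = -39
Av = [-20, 27, -39]
Then v^T (Av) = -5*-20 + 5*27 + -1*-39
= 100 + 135 + 39 = 274

274


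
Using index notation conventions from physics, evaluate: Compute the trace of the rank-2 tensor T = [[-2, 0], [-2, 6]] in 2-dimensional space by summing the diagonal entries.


The contraction (trace) of a rank-2 tensor is the sum of its diagonal elements.
Diagonal entries: A[1,1] = -2, A[2,2] = 6
Tr(A) = -2 + 6 = 4

4


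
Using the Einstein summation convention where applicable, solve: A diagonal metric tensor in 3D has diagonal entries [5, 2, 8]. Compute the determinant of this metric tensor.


For a diagonal metric, the determinant is the product of diagonal entries.
Diagonal entries: 5, 2, 8
det(g) = 5 * 2 * 8 = 80

80


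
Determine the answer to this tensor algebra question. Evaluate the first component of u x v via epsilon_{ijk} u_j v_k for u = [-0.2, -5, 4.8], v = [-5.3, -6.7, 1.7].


(u x v)_1 = sum_{j,k} epsilon_{1jk} u_j v_k. Only permutations of (1,2,3) contribute; the two non-zero terms are:
eps_{123} u_2 v_3 = 1 * -5 * 1.7 = -8.5
eps_{132} u_3 v_2 = -1 * 4.8 * -6.7 = 32.16
(u x v)_1 = 23.66

23.66


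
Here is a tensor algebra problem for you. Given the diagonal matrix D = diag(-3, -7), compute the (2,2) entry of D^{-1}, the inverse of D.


For a diagonal matrix, the inverse has entries (D^{-1})_{ii} = 1/d_{ii}.
The diagonal entries are: d_{11} = -3, d_{22} = -7
We need (D^{-1})_{22} = 1/d_{22} = 1/-7 = -1/7

-1/7


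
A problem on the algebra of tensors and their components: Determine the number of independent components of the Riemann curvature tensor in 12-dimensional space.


The Riemann tensor in d dimensions has d^2(d^2 - 1)/12 independent components.
d = 12, so d^2 = 144
d^2 - 1 = 143
d^2(d^2 - 1) = 144 * 143 = 20592
Divide by 12: 20592 / 12 = 1716

1716


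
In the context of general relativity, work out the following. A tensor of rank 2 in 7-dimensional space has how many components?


The number of components of a rank-r tensor in d dimensions is d^r.
Here d = 7 and r = 2.
7^2 = 49

49


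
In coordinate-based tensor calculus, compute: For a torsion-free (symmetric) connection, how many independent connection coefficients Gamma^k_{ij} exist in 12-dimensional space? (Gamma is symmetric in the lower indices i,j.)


Christoffel symbols Gamma^k_{ij} are symmetric in i,j, so there are d * d(d+1)/2 independent symbols.
d = 12
d(d+1)/2 = 12 * 13 / 2 = 78
Total = 12 * 78 = 936

936


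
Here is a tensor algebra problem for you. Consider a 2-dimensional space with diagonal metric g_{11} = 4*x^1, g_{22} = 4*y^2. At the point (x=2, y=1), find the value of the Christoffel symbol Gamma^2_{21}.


For a diagonal metric, Gamma^k_{ij} = (1/2) g^{kk} (dg_{ik}/dx_j + dg_{jk}/dx_i - dg_{ij}/dx_k).
The metric is diagonal, so g_{ab} = 0 for a != b.
At the given point: g_{11} = 8, g_{22} = 4
g^{22} = 1/4
dg_{22}/dx_1 = dg_{22}/dx_1 = 0
dg_{12}/dx_2 = 0 (off-diagonal)
dg_{21}/dx_2 = 0 (off-diagonal)
Numerator = 0 + 0 - 0 = 0
Gamma^2_{21} = 0 / (2 * 4) = 0

0


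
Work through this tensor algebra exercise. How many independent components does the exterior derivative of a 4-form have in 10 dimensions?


The exterior derivative of a p-form is a (p+1)-form.
Its number of independent components is C(n, p+1).
n = 10, p+1 = 5
C(10, 5) = 252

252


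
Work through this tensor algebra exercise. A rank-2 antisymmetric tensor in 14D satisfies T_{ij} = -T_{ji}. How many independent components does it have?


An antisymmetric rank-2 tensor satisfies A_{ij} = -A_{ji}, so diagonal entries are zero.
The independent components are the upper-triangular entries: C(n, 2) = n(n-1)/2.
n = 14
C(14, 2) = 14 * 13 / 2 = 182 / 2 = 91

91


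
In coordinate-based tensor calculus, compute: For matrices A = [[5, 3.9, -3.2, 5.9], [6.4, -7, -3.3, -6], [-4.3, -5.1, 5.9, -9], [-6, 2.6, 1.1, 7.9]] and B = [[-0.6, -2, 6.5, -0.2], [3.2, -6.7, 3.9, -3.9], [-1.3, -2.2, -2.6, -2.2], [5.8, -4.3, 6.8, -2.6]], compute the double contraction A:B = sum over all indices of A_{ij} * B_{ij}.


A:B = sum over all i,j of A_{ij} * B_{ij}.
Row 1: 5*-0.6=-3, 3.9*-2=-7.8, -3.2*6.5=-20.8, 5.9*-0.2=-1.18 => row sum = -32.78
Row 2: 6.4*3.2=20.48, -7*-6.7=46.9, -3.3*3.9=-12.87, -6*-3.9=23.4 => row sum = 77.91
Row 3: -4.3*-1.3=5.59, -5.1*-2.2=11.22, 5.9*-2.6=-15.34, -9*-2.2=19.8 => row sum = 21.27
Row 4: -6*5.8=-34.8, 2.6*-4.3=-11.18, 1.1*6.8=7.48, 7.9*-2.6=-20.54 => row sum = -59.04
Total = -32.78 + 77.91 + 21.27 + -59.04 = 7.36

7.36


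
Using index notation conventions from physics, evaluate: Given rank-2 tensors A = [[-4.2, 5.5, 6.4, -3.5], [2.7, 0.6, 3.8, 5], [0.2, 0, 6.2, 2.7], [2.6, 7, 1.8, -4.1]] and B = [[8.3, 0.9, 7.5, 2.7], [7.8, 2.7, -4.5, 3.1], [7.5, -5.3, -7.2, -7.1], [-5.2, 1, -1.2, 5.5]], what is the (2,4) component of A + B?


Tensor addition is component-wise: (A + B)_{ij} = A_{ij} + B_{ij}.
A_{24} = 5
B_{24} = 3.1
(A + B)_{24} = 5 + 3.1 = 8.1

8.1


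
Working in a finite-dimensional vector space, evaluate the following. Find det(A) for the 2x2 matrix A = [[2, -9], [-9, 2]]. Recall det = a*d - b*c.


For a 2x2 matrix [[a, b], [c, d]], det = a*d - b*c.
a = 2, b = -9, c = -9, d = 2
a*d = 2 * 2 = 4
b*c = -9 * -9 = 81
det = 4 - 81 = -77

-77


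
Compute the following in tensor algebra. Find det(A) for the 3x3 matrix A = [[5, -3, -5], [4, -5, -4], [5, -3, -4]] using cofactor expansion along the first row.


Expanding along the first row, det(A) = a11*M_11 - a12*M_12 + a13*M_13, where M_1j is the (1,j) minor.
Minor M_11 = -5*-4 - -4*-3 = 8
Minor M_12 = 4*-4 - -4*5 = 4
Minor M_13 = 4*-3 - -5*5 = 13
det = 5*(8) - -3*(4) + -5*(13)
    = 40 - -12 + -65
    = -13

-13


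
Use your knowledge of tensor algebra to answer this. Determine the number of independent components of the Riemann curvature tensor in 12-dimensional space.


The Riemann tensor in d dimensions has d^2(d^2 - 1)/12 independent components.
d = 12, so d^2 = 144
d^2 - 1 = 143
d^2(d^2 - 1) = 144 * 143 = 20592
Divide by 12: 20592 / 12 = 1716

1716


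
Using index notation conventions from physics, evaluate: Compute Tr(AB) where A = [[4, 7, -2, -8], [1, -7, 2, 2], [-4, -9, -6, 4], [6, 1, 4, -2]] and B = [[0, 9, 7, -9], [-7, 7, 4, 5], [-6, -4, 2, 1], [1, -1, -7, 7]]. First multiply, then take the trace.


Tr(AB) = sum_i (AB)_{ii} where (AB)_{ii} = sum_k A_{ik} B_{ki}.
(AB)_{11} = 4*0 + 7*-7 + -2*-6 + -8*1 = -45
(AB)_{22} = 1*9 + -7*7 + 2*-4 + 2*-1 = -50
(AB)_{33} = -4*7 + -9*4 + -6*2 + 4*-7 = -104
(AB)_{44} = 6*-9 + 1*5 + 4*1 + -2*7 = -59
Tr(AB) = -45 + -50 + -104 + -59 = -258

-258


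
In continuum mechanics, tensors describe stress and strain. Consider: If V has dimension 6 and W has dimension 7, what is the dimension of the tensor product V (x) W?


The dimension of a tensor product is the product of dimensions.
dim(V) = 6, dim(W) = 7
dim(V (x) W) = 6 * 7 = 42

42


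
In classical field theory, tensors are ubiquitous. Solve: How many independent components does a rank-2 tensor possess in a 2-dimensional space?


The number of components of a rank-r tensor in d dimensions is d^r.
Here d = 2 and r = 2.
2^2 = 4

4


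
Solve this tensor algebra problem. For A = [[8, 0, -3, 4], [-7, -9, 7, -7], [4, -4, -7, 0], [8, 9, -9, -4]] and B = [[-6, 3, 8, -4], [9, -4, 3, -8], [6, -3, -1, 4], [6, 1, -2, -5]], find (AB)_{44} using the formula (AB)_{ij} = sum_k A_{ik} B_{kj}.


(AB)_{ij} = sum_k A_{ik} B_{kj}.
For i=4, j=4:
A_{41} * B_{14} = 8 * -4 = -32
A_{42} * B_{24} = 9 * -8 = -72
A_{43} * B_{34} = -9 * 4 = -36
A_{44} * B_{44} = -4 * -5 = 20
Sum = -32 + -72 + -36 + 20 = -120

-120


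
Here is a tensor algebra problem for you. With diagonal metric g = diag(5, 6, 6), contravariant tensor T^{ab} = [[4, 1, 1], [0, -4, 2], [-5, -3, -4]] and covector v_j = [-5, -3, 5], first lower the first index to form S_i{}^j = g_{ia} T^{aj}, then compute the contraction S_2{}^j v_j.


Step 1: lower the first index. For a diagonal metric, g_{ia} T^{aj} = g_{ii} T^{ij} (no sum on i).
g_{22} = 6
S_2{}^1 = 6 * T^{21} = 6 * 0 = 0
S_2{}^2 = 6 * T^{22} = 6 * -4 = -24
S_2{}^3 = 6 * T^{23} = 6 * 2 = 12
Step 2: contract S_2{}^j with v_j.
S_2{}^1 * v_1 = 0 * -5 = 0
S_2{}^2 * v_2 = -24 * -3 = 72
S_2{}^3 * v_3 = 12 * 5 = 60
Result = 0 + 72 + 60 = 132

132


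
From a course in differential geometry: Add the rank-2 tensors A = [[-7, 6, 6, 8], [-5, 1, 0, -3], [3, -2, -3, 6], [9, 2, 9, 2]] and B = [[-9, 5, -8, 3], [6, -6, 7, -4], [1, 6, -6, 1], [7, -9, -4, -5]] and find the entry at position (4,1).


Tensor addition is component-wise: (A + B)_{ij} = A_{ij} + B_{ij}.
A_{41} = 9
B_{41} = 7
(A + B)_{41} = 9 + 7 = 16

16


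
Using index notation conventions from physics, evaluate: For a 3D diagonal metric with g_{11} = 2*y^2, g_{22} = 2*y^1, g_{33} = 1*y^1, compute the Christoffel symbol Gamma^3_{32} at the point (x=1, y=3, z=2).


For a diagonal metric, Gamma^k_{ij} = (1/2) g^{kk} (dg_{ik}/dx_j + dg_{jk}/dx_i - dg_{ij}/dx_k).
The metric is diagonal, so g_{ab} = 0 for a != b.
At the given point: g_{11} = 18, g_{22} = 6, g_{33} = 3
g^{33} = 1/3
dg_{33}/dx_2 = dg_{33}/dx_2 = 1
dg_{23}/dx_3 = 0 (off-diagonal)
dg_{32}/dx_3 = 0 (off-diagonal)
Numerator = 1 + 0 - 0 = 1
Gamma^3_{32} = 1 / (2 * 3) = 1/6

1/6


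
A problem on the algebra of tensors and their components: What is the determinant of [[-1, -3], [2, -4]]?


For a 2x2 matrix [[a, b], [c, d]], det = a*d - b*c.
a = -1, b = -3, c = 2, d = -4
a*d = -1 * -4 = 4
b*c = -3 * 2 = -6
det = 4 - -6 = 10

10


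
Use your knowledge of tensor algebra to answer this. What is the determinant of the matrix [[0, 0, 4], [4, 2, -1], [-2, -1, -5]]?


Expanding along the first row, det(A) = a11*M_11 - a12*M_12 + a13*M_13, where M_1j is the (1,j) minor.
Minor M_11 = 2*-5 - -1*-1 = -11
Minor M_12 = 4*-5 - -1*-2 = -22
Minor M_13 = 4*-1 - 2*-2 = 0
det = 0*(-11) - 0*(-22) + 4*(0)
    = 0 - 0 + 0
    = 0

0


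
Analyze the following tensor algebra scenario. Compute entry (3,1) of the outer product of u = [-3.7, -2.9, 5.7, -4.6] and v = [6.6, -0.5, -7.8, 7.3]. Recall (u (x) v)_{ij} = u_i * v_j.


The outer product entry T_{ij} = u_i * v_j.
We need i=3, j=1.
u_3 = 5.7, v_1 = 6.6
T_{3,1} = 5.7 * 6.6 = 37.62

37.62


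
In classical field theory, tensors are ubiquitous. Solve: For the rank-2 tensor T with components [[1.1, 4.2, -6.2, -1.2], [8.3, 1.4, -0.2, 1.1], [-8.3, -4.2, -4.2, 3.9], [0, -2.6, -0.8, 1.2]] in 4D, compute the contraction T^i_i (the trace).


The contraction (trace) of a rank-2 tensor is the sum of its diagonal elements.
Diagonal entries: A[1,1] = 1.1, A[2,2] = 1.4, A[3,3] = -4.2, A[4,4] = 1.2
Tr(A) = 1.1 + 1.4 + -4.2 + 1.2 = -0.5

-0.5


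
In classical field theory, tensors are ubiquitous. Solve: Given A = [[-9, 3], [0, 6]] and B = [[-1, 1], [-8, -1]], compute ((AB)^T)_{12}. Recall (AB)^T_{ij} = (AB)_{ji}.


(AB)^T_{ij} = (AB)_{ji} = sum_k A_{jk} B_{ki}.
For i=1, j=2 we need (AB)_{21}:
A_{21} * B_{11} = 0 * -1 = 0
A_{22} * B_{21} = 6 * -8 = -48
Sum = 0 + -48 = -48

-48


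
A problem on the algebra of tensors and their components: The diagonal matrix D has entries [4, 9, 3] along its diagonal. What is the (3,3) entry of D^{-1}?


For a diagonal matrix, the inverse has entries (D^{-1})_{ii} = 1/d_{ii}.
The diagonal entries are: d_{11} = 4, d_{22} = 9, d_{33} = 3
We need (D^{-1})_{33} = 1/d_{33} = 1/3 = 1/3

1/3


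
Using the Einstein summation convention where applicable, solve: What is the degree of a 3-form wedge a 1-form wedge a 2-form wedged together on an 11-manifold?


The degree of a wedge product is the sum of the degrees of the individual forms.
Degrees: 3, 1, 2
Total degree = 3 + 1 + 2 = 6

6


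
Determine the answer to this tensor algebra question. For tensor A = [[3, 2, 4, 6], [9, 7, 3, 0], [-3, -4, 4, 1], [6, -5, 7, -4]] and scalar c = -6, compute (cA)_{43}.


Scalar multiplication: (cA)_{ij} = c * A_{ij}.
c = -6
A_{43} = 7
(cA)_{43} = -6 * 7 = -42

-42


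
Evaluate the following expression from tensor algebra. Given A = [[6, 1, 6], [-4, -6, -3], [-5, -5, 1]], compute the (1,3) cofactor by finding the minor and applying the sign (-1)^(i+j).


To find cofactor C_{13}, delete row 1 and column 3.
The resulting 2x2 submatrix is: [[-4, -6], [-5, -5]]
Minor M_{13} = -4*-5 - -6*-5
  = 20 - 30 = -10
Sign = (-1)^(1+3) = (-1)^4 = 1
Cofactor C_{13} = 1 * -10 = -10

-10


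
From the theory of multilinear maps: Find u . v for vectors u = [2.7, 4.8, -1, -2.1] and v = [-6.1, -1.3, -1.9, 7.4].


The inner product u . v = sum of u_i * v_i.
Term-by-term: 2.7 * -6.1, 4.8 * -1.3, -1 * -1.9, -2.1 * 7.4
Products: -16.47, -6.24, 1.9, -15.54
Sum = -16.47 + -6.24 + 1.9 + -15.54 = -36.35

-36.35


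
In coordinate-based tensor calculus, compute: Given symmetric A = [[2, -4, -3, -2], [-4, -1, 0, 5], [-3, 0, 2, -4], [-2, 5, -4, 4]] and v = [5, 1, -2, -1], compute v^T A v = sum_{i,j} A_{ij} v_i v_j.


First compute Av:
(Av)_1 = 2*5 + -4*1 + -3*-2 + -2*-1 = 14
(Av)_2 = -4*5 + -1*1 + 0*-2 + 5*-1 = -26
(Av)_3 = -3*5 + 0*1 + 2*-2 + -4*-1 = -15
(Av)_4 = -2*5 + 5*1 + -4*-2 + 4*-1 = -1
Av = [14, -26, -15, -1]
Then v^T (Av) = 5*14 + 1*-26 + -2*-15 + -1*-1
= 70 + -26 + 30 + 1 = 75

75


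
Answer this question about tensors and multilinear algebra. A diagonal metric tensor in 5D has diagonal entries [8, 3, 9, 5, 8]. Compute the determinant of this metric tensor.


For a diagonal metric, the determinant is the product of diagonal entries.
Diagonal entries: 8, 3, 9, 5, 8
det(g) = 8 * 3 * 9 * 5 * 8 = 8640

8640


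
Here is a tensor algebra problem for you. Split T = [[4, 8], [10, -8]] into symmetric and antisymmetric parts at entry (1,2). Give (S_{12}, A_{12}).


T_{12} = 8
T_{21} = 10
S_{12} = (8 + 10)/2 = 18/2 = 9
A_{12} = (8 - 10)/2 = -2/2 = -1
Check: S + A = 9 + -1 = 8 = T_{12}.

(9, -1)


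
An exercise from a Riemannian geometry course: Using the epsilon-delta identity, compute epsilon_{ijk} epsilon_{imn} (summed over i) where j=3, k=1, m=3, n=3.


Using the identity: epsilon_{ijk} epsilon_{imn} = delta_{jm} delta_{kn} - delta_{jn} delta_{km}.
delta_{33} = 1
delta_{13} = 0
delta_{33} = 1
delta_{13} = 0
Result = 1 * 0 - 1 * 0 = 0 - 0 = 0

0


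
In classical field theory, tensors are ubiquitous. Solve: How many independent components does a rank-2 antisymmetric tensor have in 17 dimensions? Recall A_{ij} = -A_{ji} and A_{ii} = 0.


An antisymmetric rank-2 tensor satisfies A_{ij} = -A_{ji}, so diagonal entries are zero.
The independent components are the upper-triangular entries: C(n, 2) = n(n-1)/2.
n = 17
C(17, 2) = 17 * 16 / 2 = 272 / 2 = 136

136


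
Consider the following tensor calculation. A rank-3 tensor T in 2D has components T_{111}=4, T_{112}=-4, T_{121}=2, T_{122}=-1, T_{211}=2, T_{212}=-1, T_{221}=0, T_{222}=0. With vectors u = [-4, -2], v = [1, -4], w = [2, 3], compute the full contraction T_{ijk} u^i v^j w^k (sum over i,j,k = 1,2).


S = sum over i,j,k of T_{ijk} u_i v_j w_k. Expanding all 8 terms:
T_{111}*u_1*v_1*w_1 = 4*-4*1*2 = -32  (running total: -32)
T_{112}*u_1*v_1*w_2 = -4*-4*1*3 = 48  (running total: 16)
T_{121}*u_1*v_2*w_1 = 2*-4*-4*2 = 64  (running total: 80)
T_{122}*u_1*v_2*w_2 = -1*-4*-4*3 = -48  (running total: 32)
T_{211}*u_2*v_1*w_1 = 2*-2*1*2 = -8  (running total: 24)
T_{212}*u_2*v_1*w_2 = -1*-2*1*3 = 6  (running total: 30)
T_{221}*u_2*v_2*w_1 = 0*-2*-4*2 = 0  (running total: 30)
T_{222}*u_2*v_2*w_2 = 0*-2*-4*3 = 0  (running total: 30)
S = 30

30


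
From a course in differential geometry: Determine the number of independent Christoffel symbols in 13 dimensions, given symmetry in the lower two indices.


Christoffel symbols Gamma^k_{ij} are symmetric in i,j, so there are d * d(d+1)/2 independent symbols.
d = 13
d(d+1)/2 = 13 * 14 / 2 = 91
Total = 13 * 91 = 1183

1183


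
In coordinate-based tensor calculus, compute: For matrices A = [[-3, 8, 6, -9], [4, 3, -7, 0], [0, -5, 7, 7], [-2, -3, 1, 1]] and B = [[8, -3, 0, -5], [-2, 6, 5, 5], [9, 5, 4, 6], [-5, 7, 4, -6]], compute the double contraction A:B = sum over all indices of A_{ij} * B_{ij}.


A:B = sum over all i,j of A_{ij} * B_{ij}.
Row 1: -3*8=-24, 8*-3=-24, 6*0=0, -9*-5=45 => row sum = -3
Row 2: 4*-2=-8, 3*6=18, -7*5=-35, 0*5=0 => row sum = -25
Row 3: 0*9=0, -5*5=-25, 7*4=28, 7*6=42 => row sum = 45
Row 4: -2*-5=10, -3*7=-21, 1*4=4, 1*-6=-6 => row sum = -13
Total = -3 + -25 + 45 + -13 = 4

4


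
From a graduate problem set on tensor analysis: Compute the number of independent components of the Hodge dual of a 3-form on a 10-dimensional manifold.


The Hodge dual of a p-form on an n-dimensional manifold is an (n-p)-form.
n = 10, p = 3, so dual degree = 10 - 3 = 7
The number of components is C(n, n-p) = C(10, 7) = 120

120


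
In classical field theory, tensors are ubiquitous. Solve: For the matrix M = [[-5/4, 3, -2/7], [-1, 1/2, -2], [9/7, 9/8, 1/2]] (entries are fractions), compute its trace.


The trace is the sum of diagonal entries.
Diagonal: M[1,1] = -5/4, M[2,2] = 1/2, M[3,3] = 1/2
Tr(M) = -5/4 + 1/2 + 1/2
Computing step by step:
After adding M[1,1]: -5/4
After adding M[2,2]: -3/4
After adding M[3,3]: -1/4
Tr(M) = -1/4

-1/4


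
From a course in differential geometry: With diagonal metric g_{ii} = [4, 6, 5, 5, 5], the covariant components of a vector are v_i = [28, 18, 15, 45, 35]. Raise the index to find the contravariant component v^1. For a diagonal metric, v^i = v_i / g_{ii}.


To raise an index with a diagonal metric: v^i = v_i / g_{ii}.
For index 1: v_1 = 28, g_{11} = 4
v^1 = 28 / 4 = 7

7


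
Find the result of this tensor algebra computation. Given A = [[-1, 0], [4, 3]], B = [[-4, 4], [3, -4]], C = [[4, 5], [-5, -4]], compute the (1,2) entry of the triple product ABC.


(ABC)_{12} = sum_m (AB)_{1m} C_{m2}. First compute row 1 of AB.
(AB)_{11} = -1*-4 + 0*3 = 4
(AB)_{12} = -1*4 + 0*-4 = -4
Now contract with column 2 of C:
(AB)_{11} * C_{12} = 4 * 5 = 20
(AB)_{12} * C_{22} = -4 * -4 = 16
(ABC)_{12} = 20 + 16 = 36

36
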